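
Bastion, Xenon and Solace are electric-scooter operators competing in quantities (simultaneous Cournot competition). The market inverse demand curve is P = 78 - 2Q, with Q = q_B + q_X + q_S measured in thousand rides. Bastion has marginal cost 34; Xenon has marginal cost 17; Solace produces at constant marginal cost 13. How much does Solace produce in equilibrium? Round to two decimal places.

Bastion's profit: π_B = (78 - 2Q)q_B - (34q_B). Setting ∂π_B/∂q_B = 0: 44 - 4q_B - 2(q_X + q_S) = 0.
Xenon's profit: π_X = (78 - 2Q)q_X - (17q_X). Setting ∂π_X/∂q_X = 0: 61 - 4q_X - 2(q_B + q_S) = 0.
Solace's first-order condition: 65 - 4q_S - 2(q_B + q_X) = 0.
Adding the 3 conditions: 170 − 4Q − 4Q = 0, i.e. Q = 85/4.
Back-substituting: q_B = (44 − 85/2)/2 = 3/4, q_X = (61 − 85/2)/2 = 37/4, q_S = (65 − 85/2)/2 = 45/4.

11.25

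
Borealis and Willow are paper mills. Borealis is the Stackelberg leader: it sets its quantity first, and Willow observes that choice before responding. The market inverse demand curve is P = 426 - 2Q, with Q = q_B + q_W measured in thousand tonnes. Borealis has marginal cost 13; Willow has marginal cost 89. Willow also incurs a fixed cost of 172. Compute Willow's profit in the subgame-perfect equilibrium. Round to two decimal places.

The follower Willow best-responds to any q_B: π_W = (426 - 2Q)q_W - 89q_W.
∂π_W/∂q_W = 337 - 2q_B - 4q_W = 0 gives the reaction function q_W = (337 - 2q_B)/4.
The leader anticipates this reaction. Substituting into P = 426 - 2Q gives P = 515/2 - q_B, so π_B = (515/2 - q_B)q_B - 13q_B.
Maximising: ∂π_B/∂q_B = 489/2 - 2q_B = 0, giving q_B = 489/4.
Then q_W = (337 - 2·(489/4))/4 = 185/8.
Price P = 426 - 2·(1163/8) = 541/4.
Willow's profit: (541/4 - 89)·(185/8) - 172 = 897.5313.

897.53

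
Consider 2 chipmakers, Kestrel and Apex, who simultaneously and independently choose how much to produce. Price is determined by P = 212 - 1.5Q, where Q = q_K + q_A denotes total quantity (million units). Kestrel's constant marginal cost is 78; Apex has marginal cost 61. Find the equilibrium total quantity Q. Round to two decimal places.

63.33

Kestrel's profit: π_K = (212 - 1.5Q)q_K - (78q_K). Setting ∂π_K/∂q_K = 0: 134 - 3q_K - (3/2)(q_A) = 0.
Apex's first-order condition: 151 - 3q_A - (3/2)(q_K) = 0.
So q_K = (134 - (3/2)q_A)/3 and q_A = (151 - (3/2)q_K)/3.
Solving the pair: q_K = 26, q_A = 112/3.
Total output Q = 26 + 112/3 = 190/3.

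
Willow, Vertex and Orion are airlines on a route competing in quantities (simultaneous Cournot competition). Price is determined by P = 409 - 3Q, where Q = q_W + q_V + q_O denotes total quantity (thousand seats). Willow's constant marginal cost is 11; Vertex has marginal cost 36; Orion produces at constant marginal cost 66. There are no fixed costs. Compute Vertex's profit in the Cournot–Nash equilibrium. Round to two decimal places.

2976.75

Willow's profit: π_W = (409 - 3Q)q_W - (11q_W). Setting ∂π_W/∂q_W = 0: 398 - 6q_W - 3(q_V + q_O) = 0.
Vertex's profit: π_V = (409 - 3Q)q_V - (36q_V). Setting ∂π_V/∂q_V = 0: 373 - 6q_V - 3(q_W + q_O) = 0.
Orion's first-order condition: 343 - 6q_O - 3(q_W + q_V) = 0.
Adding the 3 first-order conditions: 1114 − 12Q = 0, so Q = 557/6.
Back-substituting: q_W = (398 − 557/2)/3 = 239/6, q_V = (373 − 557/2)/3 = 63/2, q_O = (343 − 557/2)/3 = 43/2.
Price P = 409 - 3·(557/6) = 261/2.
Vertex's profit: (261/2 - 36)·(63/2) = 2976.7500.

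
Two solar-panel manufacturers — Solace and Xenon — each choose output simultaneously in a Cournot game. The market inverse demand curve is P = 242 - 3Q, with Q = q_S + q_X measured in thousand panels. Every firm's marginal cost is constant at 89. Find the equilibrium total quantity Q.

34

Each firm earns π_i = (242 - 3Q)q_i - 89q_i.
Setting ∂π_i/∂q_i = 0 with rivals' quantities fixed: 153 - 6q_i - 3q_j = 0.
With identical firms every q_j equals q_i, so q_j = q_i and 153 = 9q_i, giving q_i = 17.
Total output Q = 17 + 17 = 34.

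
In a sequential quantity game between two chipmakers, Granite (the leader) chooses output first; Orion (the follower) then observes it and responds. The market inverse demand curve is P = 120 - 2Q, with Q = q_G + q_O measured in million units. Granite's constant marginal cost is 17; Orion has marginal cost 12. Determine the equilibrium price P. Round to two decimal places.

41.50

The follower Orion best-responds to any q_G: π_O = (120 - 2Q)q_O - 12q_O.
Follower FOC: 108 - 2q_G - 4q_O = 0, so q_O(q_G) = (108 - 2q_G)/4.
The leader anticipates this reaction. Substituting into P = 120 - 2Q gives P = 66 - q_G, so π_G = (66 - q_G)q_G - 17q_G.
Maximising: ∂π_G/∂q_G = 49 - 2q_G = 0, giving q_G = 49/2.
Then q_O = (108 - 2·(49/2))/4 = 59/4.
Total output Q = 157/4, so price P = 120 - 2·(157/4) = 83/2.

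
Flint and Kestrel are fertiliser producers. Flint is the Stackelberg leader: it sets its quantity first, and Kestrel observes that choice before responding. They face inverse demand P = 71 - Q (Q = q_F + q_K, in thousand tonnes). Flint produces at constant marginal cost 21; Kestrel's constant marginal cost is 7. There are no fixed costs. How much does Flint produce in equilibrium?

18

Solve by backward induction. Given q_F, the follower Kestrel maximises π_K = (71 - q_F - q_K)q_K - 7q_K.
∂π_K/∂q_K = 64 - q_F - 2q_K = 0 gives the reaction function q_K = (64 - q_F)/2.
Flint substitutes q_K(q_F) into its own profit: π_F = q_F(71 - q_F - (64 - q_F)/2) - 21q_F = (39 - (1/2)q_F)q_F - 21q_F.
Maximising: ∂π_F/∂q_F = 18 - q_F = 0, giving q_F = 18.
Then q_K = (64 - 18)/2 = 23.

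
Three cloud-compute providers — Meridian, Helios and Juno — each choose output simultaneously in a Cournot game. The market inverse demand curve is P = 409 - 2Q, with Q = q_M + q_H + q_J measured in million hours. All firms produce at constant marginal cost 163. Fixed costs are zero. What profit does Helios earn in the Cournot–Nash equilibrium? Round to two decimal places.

1891.13

A representative firm's profit is π_i = q_i(409 - 2Q) - 163q_i.
First-order condition (treating rivals' output as given): 246 - 4q_i - 2·Σ_{j≠i} q_j = 0.
By symmetry each firm produces the same amount; substituting Σ_{j≠i} q_j = 2q_i yields q_i = 246/8 = 123/4.
Price P = 409 - 2·(369/4) = 449/2.
Helios's profit: (449/2 - 163)·(123/4) = 1891.1250.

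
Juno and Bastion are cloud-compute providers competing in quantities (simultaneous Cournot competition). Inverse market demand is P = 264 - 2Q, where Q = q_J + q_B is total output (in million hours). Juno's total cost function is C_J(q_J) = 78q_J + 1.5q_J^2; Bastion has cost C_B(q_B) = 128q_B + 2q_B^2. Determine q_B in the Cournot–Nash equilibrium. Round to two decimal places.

11.15

Juno's profit: π_J = (264 - 2Q)q_J - (78q_J + (3/2)q_J²). Setting ∂π_J/∂q_J = 0: 186 - 7q_J - 2(q_B) = 0.
Bastion's first-order condition: 136 - 8q_B - 2(q_J) = 0.
So q_J = (186 - 2q_B)/7 and q_B = (136 - 2q_J)/8.
Solving the pair: q_J = 304/13, q_B = 145/13.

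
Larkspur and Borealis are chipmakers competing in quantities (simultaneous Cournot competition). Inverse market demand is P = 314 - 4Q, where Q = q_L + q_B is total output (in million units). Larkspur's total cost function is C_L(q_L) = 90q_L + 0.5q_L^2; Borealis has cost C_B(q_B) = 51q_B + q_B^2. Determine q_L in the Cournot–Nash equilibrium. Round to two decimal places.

16.05

Larkspur's profit: π_L = (314 - 4Q)q_L - (90q_L + (1/2)q_L²). Setting ∂π_L/∂q_L = 0: 224 - 9q_L - 4(q_B) = 0.
Borealis's profit: π_B = (314 - 4Q)q_B - (51q_B + q_B²). Setting ∂π_B/∂q_B = 0: 263 - 10q_B - 4(q_L) = 0.
Rearranging gives the reaction functions q_L = (224 - 4q_B)/9 and q_B = (263 - 4q_L)/10.
Solving the pair: q_L = 594/37, q_B = 1471/74.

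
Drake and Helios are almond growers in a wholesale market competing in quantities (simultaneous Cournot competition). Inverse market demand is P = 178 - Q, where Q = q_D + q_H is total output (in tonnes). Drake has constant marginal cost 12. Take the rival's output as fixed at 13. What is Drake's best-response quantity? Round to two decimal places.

76.50

With the rival's output fixed at 13, Drake's profit is π_D = (178 - 13 - q_D)q_D - (12q_D) = (165 - q_D)q_D - (12q_D).
∂π_D/∂q_D = 153 - 2q_D = 0, so q_D = 153/2.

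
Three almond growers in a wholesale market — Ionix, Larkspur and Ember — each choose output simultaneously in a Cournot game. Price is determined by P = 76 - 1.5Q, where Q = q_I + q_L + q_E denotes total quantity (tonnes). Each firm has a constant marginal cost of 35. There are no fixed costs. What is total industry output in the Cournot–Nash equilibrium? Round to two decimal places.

20.50

A representative firm's profit is π_i = q_i(76 - 1.5Q) - 35q_i.
First-order condition (treating rivals' output as given): 41 - 3q_i - (3/2)·Σ_{j≠i} q_j = 0.
By symmetry each firm produces the same amount; substituting Σ_{j≠i} q_j = 2q_i yields q_i = 41/6.
Total output Q = 41/6 + 41/6 + 41/6 = 41/2.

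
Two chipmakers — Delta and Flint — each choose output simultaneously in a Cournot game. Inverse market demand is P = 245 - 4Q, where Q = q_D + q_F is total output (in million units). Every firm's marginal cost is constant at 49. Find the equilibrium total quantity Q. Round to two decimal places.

32.67

Each firm earns π_i = (245 - 4Q)q_i - 49q_i.
First-order condition (treating rivals' output as given): 196 - 8q_i - 4q_j = 0.
With identical firms every q_j equals q_i, so q_j = q_i and 196 = 12q_i, giving q_i = 49/3.
Total output Q = 49/3 + 49/3 = 98/3.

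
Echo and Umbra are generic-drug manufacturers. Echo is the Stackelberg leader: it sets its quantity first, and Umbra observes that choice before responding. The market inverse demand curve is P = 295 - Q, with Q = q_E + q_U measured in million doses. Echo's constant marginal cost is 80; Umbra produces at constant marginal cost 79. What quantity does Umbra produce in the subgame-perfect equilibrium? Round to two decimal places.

The follower Umbra best-responds to any q_E: π_U = (295 - Q)q_U - 79q_U.
Follower FOC: 216 - q_E - 2q_U = 0, so q_U(q_E) = (216 - q_E)/2.
Echo substitutes q_U(q_E) into its own profit: π_E = q_E(295 - q_E - (216 - q_E)/2) - 80q_E = (187 - (1/2)q_E)q_E - 80q_E.
Leader FOC: 107 - q_E = 0, so q_E = 107.
Then q_U = (216 - 107)/2 = 109/2.

54.50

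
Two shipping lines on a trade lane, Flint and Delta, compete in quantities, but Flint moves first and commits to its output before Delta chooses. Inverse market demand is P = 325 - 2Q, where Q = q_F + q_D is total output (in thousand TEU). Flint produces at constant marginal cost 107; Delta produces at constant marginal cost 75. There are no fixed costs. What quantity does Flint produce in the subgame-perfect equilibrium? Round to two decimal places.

The follower Delta best-responds to any q_F: π_D = (325 - 2Q)q_D - 75q_D.
Setting the follower's marginal profit to zero, 250 - 2q_F - 4q_D = 0, i.e. q_D = (250 - 2q_F)/4.
The leader anticipates this reaction. Substituting into P = 325 - 2Q gives P = 200 - q_F, so π_F = (200 - q_F)q_F - 107q_F.
Maximising: ∂π_F/∂q_F = 93 - 2q_F = 0, giving q_F = 93/2.
Then q_D = (250 - 2·(93/2))/4 = 157/4.

46.50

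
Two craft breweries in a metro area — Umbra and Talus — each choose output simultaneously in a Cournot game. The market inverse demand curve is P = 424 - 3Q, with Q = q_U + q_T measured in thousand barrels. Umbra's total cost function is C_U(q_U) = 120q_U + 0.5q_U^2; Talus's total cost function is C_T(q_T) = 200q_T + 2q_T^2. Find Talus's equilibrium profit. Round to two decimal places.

578.25

Umbra's profit: π_U = (424 - 3Q)q_U - (120q_U + (1/2)q_U²). Setting ∂π_U/∂q_U = 0: 304 - 7q_U - 3(q_T) = 0.
Talus's first-order condition: 224 - 10q_T - 3(q_U) = 0.
Best responses: q_U = (304 - 3q_T)/7, q_T = (224 - 3q_U)/10.
Substituting one into the other gives q_U = 38.8197 and q_T = 656/61.
Price P = 424 - 3·49.5738 = 275.2787.
Talus's profit: 275.2787·(656/61) - 200·(656/61) - 2(656/61)² = 578.2532.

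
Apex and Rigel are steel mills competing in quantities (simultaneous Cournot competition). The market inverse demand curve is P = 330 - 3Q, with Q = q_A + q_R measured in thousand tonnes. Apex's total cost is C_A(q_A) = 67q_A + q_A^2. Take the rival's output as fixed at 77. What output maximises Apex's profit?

4

With the rival's output fixed at 77, Apex's profit is π_A = (330 - 3·77 - 3q_A)q_A - (67q_A + q_A²) = (99 - 3q_A)q_A - (67q_A + q_A²).
∂π_A/∂q_A = 32 - 8q_A = 0, so q_A = 4.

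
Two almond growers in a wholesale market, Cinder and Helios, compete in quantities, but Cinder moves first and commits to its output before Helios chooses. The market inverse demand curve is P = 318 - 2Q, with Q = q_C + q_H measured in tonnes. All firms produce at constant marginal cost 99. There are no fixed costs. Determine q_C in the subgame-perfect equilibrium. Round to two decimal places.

54.75

Solve by backward induction. Given q_C, the follower Helios maximises π_H = (318 - 2q_C - 2q_H)q_H - 99q_H.
∂π_H/∂q_H = 219 - 2q_C - 4q_H = 0 gives the reaction function q_H = (219 - 2q_C)/4.
The leader anticipates this reaction. Substituting into P = 318 - 2Q gives P = 417/2 - q_C, so π_C = (417/2 - q_C)q_C - 99q_C.
The leader's first-order condition 219/2 - 2q_C = 0 yields q_C = 219/4.
Then q_H = (219 - 2·(219/4))/4 = 219/8.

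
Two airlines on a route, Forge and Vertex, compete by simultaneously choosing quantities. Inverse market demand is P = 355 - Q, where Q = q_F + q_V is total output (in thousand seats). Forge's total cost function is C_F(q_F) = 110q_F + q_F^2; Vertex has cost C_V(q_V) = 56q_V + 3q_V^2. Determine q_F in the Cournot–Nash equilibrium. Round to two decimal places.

Forge's profit: π_F = (355 - Q)q_F - (110q_F + q_F²). Setting ∂π_F/∂q_F = 0: 245 - 4q_F - (q_V) = 0.
Vertex's first-order condition: 299 - 8q_V - (q_F) = 0.
So q_F = (245 - q_V)/4 and q_V = (299 - q_F)/8.
Solving the pair: q_F = 1661/31, q_V = 951/31.

53.58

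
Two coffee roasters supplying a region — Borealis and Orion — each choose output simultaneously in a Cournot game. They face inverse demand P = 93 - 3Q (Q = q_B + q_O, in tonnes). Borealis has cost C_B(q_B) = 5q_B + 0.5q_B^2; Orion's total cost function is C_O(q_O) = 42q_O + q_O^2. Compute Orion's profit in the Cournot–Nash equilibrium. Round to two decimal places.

15.66

Borealis's profit: π_B = (93 - 3Q)q_B - (5q_B + (1/2)q_B²). Setting ∂π_B/∂q_B = 0: 88 - 7q_B - 3(q_O) = 0.
Orion's first-order condition: 51 - 8q_O - 3(q_B) = 0.
Best responses: q_B = (88 - 3q_O)/7, q_O = (51 - 3q_B)/8.
Solving the pair: q_B = 551/47, q_O = 93/47.
Price P = 93 - 3·(644/47) = 51.8936.
Orion's profit: 51.8936·(93/47) - 42·(93/47) - (93/47)² = 15.6614.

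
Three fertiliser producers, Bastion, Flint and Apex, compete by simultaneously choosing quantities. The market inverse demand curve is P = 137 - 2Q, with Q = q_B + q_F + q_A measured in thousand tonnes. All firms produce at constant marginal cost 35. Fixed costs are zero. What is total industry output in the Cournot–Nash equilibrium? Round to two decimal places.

A representative firm's profit is π_i = q_i(137 - 2Q) - 35q_i.
Setting ∂π_i/∂q_i = 0 with rivals' quantities fixed: 102 - 4q_i - 2·Σ_{j≠i} q_j = 0.
With identical firms every q_j equals q_i, so Σ_{j≠i} q_j = 2q_i and 102 = 8q_i, giving q_i = 51/4.
Total output Q = 51/4 + 51/4 + 51/4 = 153/4.

38.25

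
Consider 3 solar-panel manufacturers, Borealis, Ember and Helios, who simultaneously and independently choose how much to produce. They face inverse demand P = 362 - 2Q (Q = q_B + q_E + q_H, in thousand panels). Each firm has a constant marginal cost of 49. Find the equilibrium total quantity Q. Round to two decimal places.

117.38

Each firm earns π_i = (362 - 2Q)q_i - 49q_i.
First-order condition (treating rivals' output as given): 313 - 4q_i - 2·Σ_{j≠i} q_j = 0.
By symmetry each firm produces the same amount; substituting Σ_{j≠i} q_j = 2q_i yields q_i = 313/8.
Total output Q = 313/8 + 313/8 + 313/8 = 939/8.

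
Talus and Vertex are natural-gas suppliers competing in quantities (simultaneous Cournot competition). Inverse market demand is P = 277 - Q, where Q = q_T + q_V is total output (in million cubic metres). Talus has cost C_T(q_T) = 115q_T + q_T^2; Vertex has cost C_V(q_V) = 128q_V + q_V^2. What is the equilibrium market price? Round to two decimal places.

214.80

Talus's profit: π_T = (277 - Q)q_T - (115q_T + q_T²). Setting ∂π_T/∂q_T = 0: 162 - 4q_T - (q_V) = 0.
Vertex's profit: π_V = (277 - Q)q_V - (128q_V + q_V²). Setting ∂π_V/∂q_V = 0: 149 - 4q_V - (q_T) = 0.
Best responses: q_T = (162 - q_V)/4, q_V = (149 - q_T)/4.
Solving the pair: q_T = 499/15, q_V = 434/15.
Total output Q = 311/5, so price P = 277 - 311/5 = 1074/5.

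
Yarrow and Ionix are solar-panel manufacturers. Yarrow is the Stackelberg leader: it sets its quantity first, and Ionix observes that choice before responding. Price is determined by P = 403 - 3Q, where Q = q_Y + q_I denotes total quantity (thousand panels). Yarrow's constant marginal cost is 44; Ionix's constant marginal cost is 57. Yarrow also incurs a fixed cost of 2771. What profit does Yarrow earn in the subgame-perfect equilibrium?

2995

Solve by backward induction. Given q_Y, the follower Ionix maximises π_I = (403 - 3q_Y - 3q_I)q_I - 57q_I.
∂π_I/∂q_I = 346 - 3q_Y - 6q_I = 0 gives the reaction function q_I = (346 - 3q_Y)/6.
The leader anticipates this reaction. Substituting into P = 403 - 3Q gives P = 230 - (3/2)q_Y, so π_Y = (230 - (3/2)q_Y)q_Y - 44q_Y.
Maximising: ∂π_Y/∂q_Y = 186 - 3q_Y = 0, giving q_Y = 62.
Then q_I = (346 - 3·62)/6 = 80/3.
Price P = 403 - 3·(266/3) = 137.
Yarrow's profit: (137 - 44)·62 - 2771 = 2995.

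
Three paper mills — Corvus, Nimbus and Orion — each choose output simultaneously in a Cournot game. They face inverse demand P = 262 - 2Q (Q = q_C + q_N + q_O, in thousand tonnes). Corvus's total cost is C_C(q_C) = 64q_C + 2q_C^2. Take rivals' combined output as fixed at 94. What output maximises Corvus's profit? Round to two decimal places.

1.25

With rivals' combined output fixed at 94, Corvus's profit is π_C = (262 - 2·94 - 2q_C)q_C - (64q_C + 2q_C²) = (74 - 2q_C)q_C - (64q_C + 2q_C²).
∂π_C/∂q_C = 10 - 8q_C = 0, so q_C = 5/4.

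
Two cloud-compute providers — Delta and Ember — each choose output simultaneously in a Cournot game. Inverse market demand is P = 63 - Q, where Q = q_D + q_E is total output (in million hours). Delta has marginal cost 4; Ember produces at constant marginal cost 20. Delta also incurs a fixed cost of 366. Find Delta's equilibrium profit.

259

Delta's profit: π_D = (63 - Q)q_D - (4q_D). Setting ∂π_D/∂q_D = 0: 59 - 2q_D - (q_E) = 0.
Ember's profit: π_E = (63 - Q)q_E - (20q_E). Setting ∂π_E/∂q_E = 0: 43 - 2q_E - (q_D) = 0.
Best responses: q_D = (59 - q_E)/2, q_E = (43 - q_D)/2.
Solving the pair: q_D = 25, q_E = 9.
Price P = 63 - 34 = 29.
Delta's profit: (29 - 4)·25 - 366 = 259.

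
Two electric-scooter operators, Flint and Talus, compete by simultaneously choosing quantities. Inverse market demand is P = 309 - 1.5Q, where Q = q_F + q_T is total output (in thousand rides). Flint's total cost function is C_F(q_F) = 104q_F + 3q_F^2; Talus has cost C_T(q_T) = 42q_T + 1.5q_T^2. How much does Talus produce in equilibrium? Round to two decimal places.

40.49

Flint's profit: π_F = (309 - 1.5Q)q_F - (104q_F + 3q_F²). Setting ∂π_F/∂q_F = 0: 205 - 9q_F - (3/2)(q_T) = 0.
Talus's profit: π_T = (309 - 1.5Q)q_T - (42q_T + (3/2)q_T²). Setting ∂π_T/∂q_T = 0: 267 - 6q_T - (3/2)(q_F) = 0.
Best responses: q_F = (205 - (3/2)q_T)/9, q_T = (267 - (3/2)q_F)/6.
Solving the pair: q_F = 1106/69, q_T = 40.4928.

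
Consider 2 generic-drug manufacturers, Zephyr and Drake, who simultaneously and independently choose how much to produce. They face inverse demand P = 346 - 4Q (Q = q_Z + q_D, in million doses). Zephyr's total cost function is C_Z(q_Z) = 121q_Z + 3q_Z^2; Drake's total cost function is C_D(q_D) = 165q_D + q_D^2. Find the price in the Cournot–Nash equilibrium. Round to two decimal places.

244.06

Zephyr's profit: π_Z = (346 - 4Q)q_Z - (121q_Z + 3q_Z²). Setting ∂π_Z/∂q_Z = 0: 225 - 14q_Z - 4(q_D) = 0.
Drake's first-order condition: 181 - 10q_D - 4(q_Z) = 0.
So q_Z = (225 - 4q_D)/14 and q_D = (181 - 4q_Z)/10.
Solving the pair: q_Z = 763/62, q_D = 817/62.
Total output Q = 790/31, so price P = 346 - 4·(790/31) = 244.0645.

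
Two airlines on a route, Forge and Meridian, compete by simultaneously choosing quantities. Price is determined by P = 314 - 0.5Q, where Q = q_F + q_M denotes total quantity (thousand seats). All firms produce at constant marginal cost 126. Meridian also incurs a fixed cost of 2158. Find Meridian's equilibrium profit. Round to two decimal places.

Each firm earns π_i = (314 - 0.5Q)q_i - 126q_i.
Setting ∂π_i/∂q_i = 0 with rivals' quantities fixed: 188 - q_i - (1/2)q_j = 0.
With identical firms every q_j equals q_i, so q_j = q_i and 188 = (3/2)q_i, giving q_i = 376/3.
Price P = 314 - (1/2)·(752/3) = 566/3.
Meridian's profit: (566/3 - 126)·(376/3) - 2158 = 5696.2222.

5696.22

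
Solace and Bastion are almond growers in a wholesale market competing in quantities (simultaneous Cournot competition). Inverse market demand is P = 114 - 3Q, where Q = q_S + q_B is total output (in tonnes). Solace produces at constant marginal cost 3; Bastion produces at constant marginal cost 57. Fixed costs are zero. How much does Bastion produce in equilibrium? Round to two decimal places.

Solace's profit: π_S = (114 - 3Q)q_S - (3q_S). Setting ∂π_S/∂q_S = 0: 111 - 6q_S - 3(q_B) = 0.
Bastion's first-order condition: 57 - 6q_B - 3(q_S) = 0.
Rearranging gives the reaction functions q_S = (111 - 3q_B)/6 and q_B = (57 - 3q_S)/6.
Substituting one into the other gives q_S = 55/3 and q_B = 1/3.

0.33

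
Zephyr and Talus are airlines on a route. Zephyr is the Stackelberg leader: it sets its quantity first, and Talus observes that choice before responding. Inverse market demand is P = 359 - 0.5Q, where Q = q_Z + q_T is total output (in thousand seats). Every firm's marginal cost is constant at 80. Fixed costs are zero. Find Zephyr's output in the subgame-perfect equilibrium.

Solve by backward induction. Given q_Z, the follower Talus maximises π_T = (359 - (1/2)q_Z - (1/2)q_T)q_T - 80q_T.
Follower FOC: 279 - (1/2)q_Z - q_T = 0, so q_T(q_Z) = (279 - (1/2)q_Z).
The leader anticipates this reaction. Substituting into P = 359 - 0.5Q gives P = 439/2 - (1/4)q_Z, so π_Z = (439/2 - (1/4)q_Z)q_Z - 80q_Z.
The leader's first-order condition 279/2 - (1/2)q_Z = 0 yields q_Z = 279.
Then q_T = (279 - (1/2)·279) = 279/2.

279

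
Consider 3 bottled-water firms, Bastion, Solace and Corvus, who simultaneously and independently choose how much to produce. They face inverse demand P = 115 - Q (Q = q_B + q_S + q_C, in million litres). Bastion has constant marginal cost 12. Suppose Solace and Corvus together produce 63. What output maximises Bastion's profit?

20

With rivals' combined output fixed at 63, Bastion's profit is π_B = (115 - 63 - q_B)q_B - (12q_B) = (52 - q_B)q_B - (12q_B).
∂π_B/∂q_B = 40 - 2q_B = 0, so q_B = 20.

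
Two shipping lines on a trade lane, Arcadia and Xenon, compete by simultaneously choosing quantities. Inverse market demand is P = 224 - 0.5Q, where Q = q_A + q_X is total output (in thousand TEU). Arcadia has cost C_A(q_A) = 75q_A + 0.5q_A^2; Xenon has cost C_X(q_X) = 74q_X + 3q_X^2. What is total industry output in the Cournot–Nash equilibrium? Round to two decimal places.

86.80

Arcadia's profit: π_A = (224 - 0.5Q)q_A - (75q_A + (1/2)q_A²). Setting ∂π_A/∂q_A = 0: 149 - 2q_A - (1/2)(q_X) = 0.
Xenon's first-order condition: 150 - 7q_X - (1/2)(q_A) = 0.
So q_A = (149 - (1/2)q_X)/2 and q_X = (150 - (1/2)q_A)/7.
Solving the pair: q_A = 352/5, q_X = 82/5.
Total output Q = 352/5 + 82/5 = 434/5.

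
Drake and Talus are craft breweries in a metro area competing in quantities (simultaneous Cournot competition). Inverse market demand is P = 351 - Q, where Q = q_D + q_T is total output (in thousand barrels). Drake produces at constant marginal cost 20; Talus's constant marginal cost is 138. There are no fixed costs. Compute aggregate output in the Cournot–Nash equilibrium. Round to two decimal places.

Drake's profit: π_D = (351 - Q)q_D - (20q_D). Setting ∂π_D/∂q_D = 0: 331 - 2q_D - (q_T) = 0.
Talus's profit: π_T = (351 - Q)q_T - (138q_T). Setting ∂π_T/∂q_T = 0: 213 - 2q_T - (q_D) = 0.
Rearranging gives the reaction functions q_D = (331 - q_T)/2 and q_T = (213 - q_D)/2.
Substituting one into the other gives q_D = 449/3 and q_T = 95/3.
Total output Q = 449/3 + 95/3 = 544/3.

181.33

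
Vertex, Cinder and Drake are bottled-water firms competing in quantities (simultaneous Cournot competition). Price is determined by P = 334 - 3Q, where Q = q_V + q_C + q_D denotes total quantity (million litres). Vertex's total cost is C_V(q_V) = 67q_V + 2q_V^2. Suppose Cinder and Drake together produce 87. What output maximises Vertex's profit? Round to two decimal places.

With rivals' combined output fixed at 87, Vertex's profit is π_V = (334 - 3·87 - 3q_V)q_V - (67q_V + 2q_V²) = (73 - 3q_V)q_V - (67q_V + 2q_V²).
∂π_V/∂q_V = 6 - 10q_V = 0, so q_V = 3/5.

0.60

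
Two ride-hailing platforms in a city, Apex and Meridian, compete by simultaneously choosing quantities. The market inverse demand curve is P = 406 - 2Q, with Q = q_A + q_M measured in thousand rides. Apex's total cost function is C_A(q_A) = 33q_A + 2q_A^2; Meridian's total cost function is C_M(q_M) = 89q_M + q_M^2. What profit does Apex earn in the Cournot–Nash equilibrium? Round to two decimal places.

Apex's profit: π_A = (406 - 2Q)q_A - (33q_A + 2q_A²). Setting ∂π_A/∂q_A = 0: 373 - 8q_A - 2(q_M) = 0.
Meridian's first-order condition: 317 - 6q_M - 2(q_A) = 0.
Best responses: q_A = (373 - 2q_M)/8, q_M = (317 - 2q_A)/6.
Substituting one into the other gives q_A = 401/11 and q_M = 895/22.
Price P = 406 - 2·(1697/22) = 251.7273.
Apex's profit: 251.7273·(401/11) - 33·(401/11) - 2(401/11)² = 5315.7355.

5315.74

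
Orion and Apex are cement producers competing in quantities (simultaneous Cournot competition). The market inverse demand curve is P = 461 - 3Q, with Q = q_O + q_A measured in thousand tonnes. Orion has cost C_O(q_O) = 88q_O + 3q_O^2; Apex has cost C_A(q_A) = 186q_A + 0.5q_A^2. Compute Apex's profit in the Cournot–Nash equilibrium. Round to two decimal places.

Orion's profit: π_O = (461 - 3Q)q_O - (88q_O + 3q_O²). Setting ∂π_O/∂q_O = 0: 373 - 12q_O - 3(q_A) = 0.
Apex's first-order condition: 275 - 7q_A - 3(q_O) = 0.
Rearranging gives the reaction functions q_O = (373 - 3q_A)/12 and q_A = (275 - 3q_O)/7.
Solving the pair: q_O = 1786/75, q_A = 727/25.
Price P = 461 - 3·52.8933 = 302.3200.
Apex's profit: 302.3200·(727/25) - 186·(727/25) - (1/2)(727/25)² = 2959.7624.

2959.76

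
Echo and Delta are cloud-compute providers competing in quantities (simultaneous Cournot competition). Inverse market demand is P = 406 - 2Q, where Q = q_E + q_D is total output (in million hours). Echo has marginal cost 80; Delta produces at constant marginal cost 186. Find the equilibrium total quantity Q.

Echo's profit: π_E = (406 - 2Q)q_E - (80q_E). Setting ∂π_E/∂q_E = 0: 326 - 4q_E - 2(q_D) = 0.
Delta's profit: π_D = (406 - 2Q)q_D - (186q_D). Setting ∂π_D/∂q_D = 0: 220 - 4q_D - 2(q_E) = 0.
Best responses: q_E = (326 - 2q_D)/4, q_D = (220 - 2q_E)/4.
Substituting one into the other gives q_E = 72 and q_D = 19.
Total output Q = 72 + 19 = 91.

91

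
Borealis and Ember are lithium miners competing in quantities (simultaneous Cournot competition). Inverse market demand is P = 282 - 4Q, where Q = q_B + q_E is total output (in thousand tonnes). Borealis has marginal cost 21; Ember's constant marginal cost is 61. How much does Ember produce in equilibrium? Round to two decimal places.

Borealis's profit: π_B = (282 - 4Q)q_B - (21q_B). Setting ∂π_B/∂q_B = 0: 261 - 8q_B - 4(q_E) = 0.
Ember's first-order condition: 221 - 8q_E - 4(q_B) = 0.
So q_B = (261 - 4q_E)/8 and q_E = (221 - 4q_B)/8.
Solving the pair: q_B = 301/12, q_E = 181/12.

15.08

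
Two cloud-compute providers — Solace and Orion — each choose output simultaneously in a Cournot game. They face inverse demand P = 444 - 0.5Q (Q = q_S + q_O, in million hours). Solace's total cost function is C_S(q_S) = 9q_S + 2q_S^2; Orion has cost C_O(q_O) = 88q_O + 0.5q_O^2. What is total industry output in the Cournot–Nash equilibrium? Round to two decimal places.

231.23

Solace's profit: π_S = (444 - 0.5Q)q_S - (9q_S + 2q_S²). Setting ∂π_S/∂q_S = 0: 435 - 5q_S - (1/2)(q_O) = 0.
Orion's first-order condition: 356 - 2q_O - (1/2)(q_S) = 0.
Best responses: q_S = (435 - (1/2)q_O)/5, q_O = (356 - (1/2)q_S)/2.
Solving the pair: q_S = 70.9744, q_O = 160.2564.
Total output Q = 70.9744 + 160.2564 = 231.2308.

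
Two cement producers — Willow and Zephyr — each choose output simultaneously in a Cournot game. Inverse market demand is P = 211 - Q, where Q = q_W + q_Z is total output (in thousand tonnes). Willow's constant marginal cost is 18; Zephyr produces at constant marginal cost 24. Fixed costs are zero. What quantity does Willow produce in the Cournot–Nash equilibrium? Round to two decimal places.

66.33

Willow's profit: π_W = (211 - Q)q_W - (18q_W). Setting ∂π_W/∂q_W = 0: 193 - 2q_W - (q_Z) = 0.
Zephyr's first-order condition: 187 - 2q_Z - (q_W) = 0.
Best responses: q_W = (193 - q_Z)/2, q_Z = (187 - q_W)/2.
Substituting one into the other gives q_W = 199/3 and q_Z = 181/3.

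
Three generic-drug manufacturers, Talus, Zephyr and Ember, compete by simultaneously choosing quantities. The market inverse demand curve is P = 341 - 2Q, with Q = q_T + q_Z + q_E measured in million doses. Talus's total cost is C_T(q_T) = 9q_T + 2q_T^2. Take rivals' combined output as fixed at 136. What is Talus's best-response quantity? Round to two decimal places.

With rivals' combined output fixed at 136, Talus's profit is π_T = (341 - 2·136 - 2q_T)q_T - (9q_T + 2q_T²) = (69 - 2q_T)q_T - (9q_T + 2q_T²).
∂π_T/∂q_T = 60 - 8q_T = 0, so q_T = 15/2.

7.50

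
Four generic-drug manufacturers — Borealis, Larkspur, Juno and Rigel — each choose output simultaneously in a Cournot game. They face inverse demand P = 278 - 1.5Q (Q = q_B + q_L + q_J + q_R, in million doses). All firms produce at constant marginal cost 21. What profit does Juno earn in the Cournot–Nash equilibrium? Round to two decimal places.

Each firm earns π_i = (278 - 1.5Q)q_i - 21q_i.
First-order condition (treating rivals' output as given): 257 - 3q_i - (3/2)·Σ_{j≠i} q_j = 0.
With identical firms every q_j equals q_i, so Σ_{j≠i} q_j = 3q_i and 257 = (15/2)q_i, giving q_i = 514/15.
Price P = 278 - (3/2)·137.0667 = 362/5.
Juno's profit: (362/5 - 21)·(514/15) = 1761.3067.

1761.31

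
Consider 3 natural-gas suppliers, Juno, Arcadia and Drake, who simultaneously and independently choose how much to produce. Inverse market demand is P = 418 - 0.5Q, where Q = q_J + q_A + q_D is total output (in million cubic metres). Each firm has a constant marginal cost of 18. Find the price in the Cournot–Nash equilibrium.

118

A representative firm's profit is π_i = q_i(418 - 0.5Q) - 18q_i.
First-order condition (treating rivals' output as given): 400 - q_i - (1/2)·Σ_{j≠i} q_j = 0.
With identical firms every q_j equals q_i, so Σ_{j≠i} q_j = 2q_i and 400 = 2q_i, giving q_i = 200.
Total output Q = 600, so price P = 418 - (1/2)·600 = 118.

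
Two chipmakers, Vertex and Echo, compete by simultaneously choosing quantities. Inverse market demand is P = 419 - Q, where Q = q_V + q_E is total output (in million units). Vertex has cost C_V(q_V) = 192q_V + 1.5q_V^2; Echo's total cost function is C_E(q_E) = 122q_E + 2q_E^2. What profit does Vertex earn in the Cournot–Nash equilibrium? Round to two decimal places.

3371.66

Vertex's profit: π_V = (419 - Q)q_V - (192q_V + (3/2)q_V²). Setting ∂π_V/∂q_V = 0: 227 - 5q_V - (q_E) = 0.
Echo's profit: π_E = (419 - Q)q_E - (122q_E + 2q_E²). Setting ∂π_E/∂q_E = 0: 297 - 6q_E - (q_V) = 0.
Rearranging gives the reaction functions q_V = (227 - q_E)/5 and q_E = (297 - q_V)/6.
Solving the pair: q_V = 1065/29, q_E = 1258/29.
Price P = 419 - 80.1034 = 338.8966.
Vertex's profit: 338.8966·(1065/29) - 192·(1065/29) - (3/2)(1065/29)² = 3371.6558.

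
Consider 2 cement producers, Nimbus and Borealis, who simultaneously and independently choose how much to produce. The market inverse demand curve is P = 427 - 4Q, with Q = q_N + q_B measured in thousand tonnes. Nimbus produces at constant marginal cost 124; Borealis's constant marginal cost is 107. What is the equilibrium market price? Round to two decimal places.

Nimbus's profit: π_N = (427 - 4Q)q_N - (124q_N). Setting ∂π_N/∂q_N = 0: 303 - 8q_N - 4(q_B) = 0.
Borealis's profit: π_B = (427 - 4Q)q_B - (107q_B). Setting ∂π_B/∂q_B = 0: 320 - 8q_B - 4(q_N) = 0.
Rearranging gives the reaction functions q_N = (303 - 4q_B)/8 and q_B = (320 - 4q_N)/8.
Substituting one into the other gives q_N = 143/6 and q_B = 337/12.
Total output Q = 623/12, so price P = 427 - 4·(623/12) = 658/3.

219.33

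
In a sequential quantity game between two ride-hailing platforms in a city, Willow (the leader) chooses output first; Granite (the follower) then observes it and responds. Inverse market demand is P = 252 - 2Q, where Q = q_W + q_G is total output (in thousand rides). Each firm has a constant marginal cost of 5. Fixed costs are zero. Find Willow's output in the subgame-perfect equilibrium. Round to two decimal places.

The follower Granite best-responds to any q_W: π_G = (252 - 2Q)q_G - 5q_G.
∂π_G/∂q_G = 247 - 2q_W - 4q_G = 0 gives the reaction function q_G = (247 - 2q_W)/4.
The leader anticipates this reaction. Substituting into P = 252 - 2Q gives P = 257/2 - q_W, so π_W = (257/2 - q_W)q_W - 5q_W.
Maximising: ∂π_W/∂q_W = 247/2 - 2q_W = 0, giving q_W = 247/4.
Then q_G = (247 - 2·(247/4))/4 = 247/8.

61.75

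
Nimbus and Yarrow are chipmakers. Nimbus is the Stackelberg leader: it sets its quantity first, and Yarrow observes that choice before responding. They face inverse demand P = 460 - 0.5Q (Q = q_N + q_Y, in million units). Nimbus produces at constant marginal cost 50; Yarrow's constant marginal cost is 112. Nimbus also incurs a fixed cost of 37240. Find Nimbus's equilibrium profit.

The follower Yarrow best-responds to any q_N: π_Y = (460 - 0.5Q)q_Y - 112q_Y.
Setting the follower's marginal profit to zero, 348 - (1/2)q_N - q_Y = 0, i.e. q_Y = (348 - (1/2)q_N).
The leader anticipates this reaction. Substituting into P = 460 - 0.5Q gives P = 286 - (1/4)q_N, so π_N = (286 - (1/4)q_N)q_N - 50q_N.
The leader's first-order condition 236 - (1/2)q_N = 0 yields q_N = 472.
Then q_Y = (348 - (1/2)·472) = 112.
Price P = 460 - (1/2)·584 = 168.
Nimbus's profit: (168 - 50)·472 - 37240 = 18456.

18456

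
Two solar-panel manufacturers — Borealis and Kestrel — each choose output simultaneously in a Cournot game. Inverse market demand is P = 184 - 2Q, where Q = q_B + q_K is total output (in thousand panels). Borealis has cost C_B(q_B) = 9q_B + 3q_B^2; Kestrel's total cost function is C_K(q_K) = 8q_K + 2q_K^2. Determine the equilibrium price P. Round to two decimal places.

Borealis's profit: π_B = (184 - 2Q)q_B - (9q_B + 3q_B²). Setting ∂π_B/∂q_B = 0: 175 - 10q_B - 2(q_K) = 0.
Kestrel's profit: π_K = (184 - 2Q)q_K - (8q_K + 2q_K²). Setting ∂π_K/∂q_K = 0: 176 - 8q_K - 2(q_B) = 0.
So q_B = (175 - 2q_K)/10 and q_K = (176 - 2q_B)/8.
Solving the pair: q_B = 262/19, q_K = 705/38.
Total output Q = 1229/38, so price P = 184 - 2·(1229/38) = 119.3158.

119.32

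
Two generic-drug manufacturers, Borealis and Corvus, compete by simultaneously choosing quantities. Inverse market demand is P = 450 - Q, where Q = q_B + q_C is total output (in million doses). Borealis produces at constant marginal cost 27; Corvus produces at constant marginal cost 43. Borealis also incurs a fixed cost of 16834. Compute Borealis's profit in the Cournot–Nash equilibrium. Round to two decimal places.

Borealis's profit: π_B = (450 - Q)q_B - (27q_B). Setting ∂π_B/∂q_B = 0: 423 - 2q_B - (q_C) = 0.
Corvus's first-order condition: 407 - 2q_C - (q_B) = 0.
Best responses: q_B = (423 - q_C)/2, q_C = (407 - q_B)/2.
Solving the pair: q_B = 439/3, q_C = 391/3.
Price P = 450 - 830/3 = 520/3.
Borealis's profit: (520/3 - 27)·(439/3) - 16834 = 4579.4444.

4579.44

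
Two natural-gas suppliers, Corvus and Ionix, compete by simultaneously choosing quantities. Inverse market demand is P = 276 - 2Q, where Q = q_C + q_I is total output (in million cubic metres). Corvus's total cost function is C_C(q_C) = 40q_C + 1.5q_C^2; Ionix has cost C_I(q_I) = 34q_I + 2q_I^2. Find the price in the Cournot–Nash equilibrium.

Corvus's profit: π_C = (276 - 2Q)q_C - (40q_C + (3/2)q_C²). Setting ∂π_C/∂q_C = 0: 236 - 7q_C - 2(q_I) = 0.
Ionix's profit: π_I = (276 - 2Q)q_I - (34q_I + 2q_I²). Setting ∂π_I/∂q_I = 0: 242 - 8q_I - 2(q_C) = 0.
Best responses: q_C = (236 - 2q_I)/7, q_I = (242 - 2q_C)/8.
Substituting one into the other gives q_C = 27 and q_I = 47/2.
Total output Q = 101/2, so price P = 276 - 2·(101/2) = 175.

175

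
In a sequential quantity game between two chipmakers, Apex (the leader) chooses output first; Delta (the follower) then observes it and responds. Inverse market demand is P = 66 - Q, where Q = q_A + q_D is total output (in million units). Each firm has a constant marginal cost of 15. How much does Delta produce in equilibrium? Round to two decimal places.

Solve by backward induction. Given q_A, the follower Delta maximises π_D = (66 - q_A - q_D)q_D - 15q_D.
Follower FOC: 51 - q_A - 2q_D = 0, so q_D(q_A) = (51 - q_A)/2.
The leader anticipates this reaction. Substituting into P = 66 - Q gives P = 81/2 - (1/2)q_A, so π_A = (81/2 - (1/2)q_A)q_A - 15q_A.
The leader's first-order condition 51/2 - q_A = 0 yields q_A = 51/2.
Then q_D = (51 - 51/2)/2 = 51/4.

12.75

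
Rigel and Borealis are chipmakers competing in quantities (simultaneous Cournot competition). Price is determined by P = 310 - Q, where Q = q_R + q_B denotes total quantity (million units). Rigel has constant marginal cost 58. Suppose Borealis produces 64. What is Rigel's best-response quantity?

With the rival's output fixed at 64, Rigel's profit is π_R = (310 - 64 - q_R)q_R - (58q_R) = (246 - q_R)q_R - (58q_R).
∂π_R/∂q_R = 188 - 2q_R = 0, so q_R = 94.

94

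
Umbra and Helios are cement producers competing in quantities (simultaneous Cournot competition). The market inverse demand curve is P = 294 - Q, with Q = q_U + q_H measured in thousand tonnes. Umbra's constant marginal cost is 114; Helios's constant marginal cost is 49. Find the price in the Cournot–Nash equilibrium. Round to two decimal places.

152.33

Umbra's profit: π_U = (294 - Q)q_U - (114q_U). Setting ∂π_U/∂q_U = 0: 180 - 2q_U - (q_H) = 0.
Helios's first-order condition: 245 - 2q_H - (q_U) = 0.
So q_U = (180 - q_H)/2 and q_H = (245 - q_U)/2.
Solving the pair: q_U = 115/3, q_H = 310/3.
Total output Q = 425/3, so price P = 294 - 425/3 = 457/3.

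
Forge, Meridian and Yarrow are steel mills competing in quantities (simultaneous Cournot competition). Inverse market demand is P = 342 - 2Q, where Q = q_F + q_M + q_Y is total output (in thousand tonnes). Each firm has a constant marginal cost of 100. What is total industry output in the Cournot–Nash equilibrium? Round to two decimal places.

90.75

A representative firm's profit is π_i = q_i(342 - 2Q) - 100q_i.
First-order condition (treating rivals' output as given): 242 - 4q_i - 2·Σ_{j≠i} q_j = 0.
By symmetry each firm produces the same amount; substituting Σ_{j≠i} q_j = 2q_i yields q_i = 242/8 = 121/4.
Total output Q = 121/4 + 121/4 + 121/4 = 363/4.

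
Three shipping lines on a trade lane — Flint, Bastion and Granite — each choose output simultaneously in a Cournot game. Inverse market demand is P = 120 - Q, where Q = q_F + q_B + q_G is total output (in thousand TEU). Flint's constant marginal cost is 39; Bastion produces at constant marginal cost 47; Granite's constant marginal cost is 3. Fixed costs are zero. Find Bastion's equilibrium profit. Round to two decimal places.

Flint's profit: π_F = (120 - Q)q_F - (39q_F). Setting ∂π_F/∂q_F = 0: 81 - 2q_F - (q_B + q_G) = 0.
Bastion's profit: π_B = (120 - Q)q_B - (47q_B). Setting ∂π_B/∂q_B = 0: 73 - 2q_B - (q_F + q_G) = 0.
Granite's profit: π_G = (120 - Q)q_G - (3q_G). Setting ∂π_G/∂q_G = 0: 117 - 2q_G - (q_F + q_B) = 0.
Adding the 3 conditions: 271 − 2Q − 2Q = 0, i.e. Q = 271/4.
Back-substituting: q_F = (81 − 271/4) = 53/4, q_B = (73 − 271/4) = 21/4, q_G = (117 − 271/4) = 197/4.
Price P = 120 - 271/4 = 209/4.
Bastion's profit: (209/4 - 47)·(21/4) = 441/16.

27.56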